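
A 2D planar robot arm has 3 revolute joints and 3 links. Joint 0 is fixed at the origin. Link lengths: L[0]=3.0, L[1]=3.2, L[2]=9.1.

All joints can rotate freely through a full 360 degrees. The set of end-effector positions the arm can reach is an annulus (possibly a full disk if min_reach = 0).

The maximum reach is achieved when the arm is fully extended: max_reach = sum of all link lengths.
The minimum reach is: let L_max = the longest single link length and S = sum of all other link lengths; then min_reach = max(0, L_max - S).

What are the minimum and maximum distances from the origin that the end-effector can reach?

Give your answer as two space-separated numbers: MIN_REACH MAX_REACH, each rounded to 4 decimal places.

Answer: 2.9000 15.3000

Derivation:
Link lengths: [3.0, 3.2, 9.1]
max_reach = 3 + 3.2 + 9.1 = 15.3
L_max = max([3.0, 3.2, 9.1]) = 9.1
S (sum of others) = 15.3 - 9.1 = 6.2
min_reach = max(0, 9.1 - 6.2) = max(0, 2.9) = 2.9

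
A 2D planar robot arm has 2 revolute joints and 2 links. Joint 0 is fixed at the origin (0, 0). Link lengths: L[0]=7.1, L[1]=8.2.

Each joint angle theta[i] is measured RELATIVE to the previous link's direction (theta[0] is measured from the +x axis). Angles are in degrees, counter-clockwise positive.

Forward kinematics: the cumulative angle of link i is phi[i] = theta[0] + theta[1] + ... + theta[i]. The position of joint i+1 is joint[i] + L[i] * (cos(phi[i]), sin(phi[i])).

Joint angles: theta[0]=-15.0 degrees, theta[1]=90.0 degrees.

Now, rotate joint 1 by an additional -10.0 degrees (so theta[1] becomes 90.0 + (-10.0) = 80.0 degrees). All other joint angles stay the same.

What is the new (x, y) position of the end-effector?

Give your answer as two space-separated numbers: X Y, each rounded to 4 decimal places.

joint[0] = (0.0000, 0.0000)  (base)
link 0: phi[0] = -15 = -15 deg
  cos(-15 deg) = 0.9659, sin(-15 deg) = -0.2588
  joint[1] = (0.0000, 0.0000) + 7.1 * (0.9659, -0.2588) = (0.0000 + 6.8581, 0.0000 + -1.8376) = (6.8581, -1.8376)
link 1: phi[1] = -15 + 80 = 65 deg
  cos(65 deg) = 0.4226, sin(65 deg) = 0.9063
  joint[2] = (6.8581, -1.8376) + 8.2 * (0.4226, 0.9063) = (6.8581 + 3.4655, -1.8376 + 7.4317) = (10.3235, 5.5941)
End effector: (10.3235, 5.5941)

Answer: 10.3235 5.5941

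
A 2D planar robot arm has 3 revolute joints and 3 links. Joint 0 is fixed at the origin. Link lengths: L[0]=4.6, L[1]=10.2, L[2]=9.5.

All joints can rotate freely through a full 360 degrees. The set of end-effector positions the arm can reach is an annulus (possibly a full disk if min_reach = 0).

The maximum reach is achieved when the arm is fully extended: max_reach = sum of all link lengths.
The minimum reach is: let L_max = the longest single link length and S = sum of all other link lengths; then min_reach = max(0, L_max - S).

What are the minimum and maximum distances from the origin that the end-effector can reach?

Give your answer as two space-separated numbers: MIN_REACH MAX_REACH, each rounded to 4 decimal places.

Answer: 0.0000 24.3000

Derivation:
Link lengths: [4.6, 10.2, 9.5]
max_reach = 4.6 + 10.2 + 9.5 = 24.3
L_max = max([4.6, 10.2, 9.5]) = 10.2
S (sum of others) = 24.3 - 10.2 = 14.1
min_reach = max(0, 10.2 - 14.1) = max(0, -3.9) = 0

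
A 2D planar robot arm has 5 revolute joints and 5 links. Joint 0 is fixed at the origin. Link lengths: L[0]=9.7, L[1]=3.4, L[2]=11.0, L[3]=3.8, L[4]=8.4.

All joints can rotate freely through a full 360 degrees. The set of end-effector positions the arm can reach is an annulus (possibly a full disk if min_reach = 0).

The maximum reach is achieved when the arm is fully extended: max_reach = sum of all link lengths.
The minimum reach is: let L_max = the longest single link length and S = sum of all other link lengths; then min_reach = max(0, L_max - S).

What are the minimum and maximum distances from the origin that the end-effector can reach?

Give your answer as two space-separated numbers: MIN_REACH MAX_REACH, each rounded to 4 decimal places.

Link lengths: [9.7, 3.4, 11.0, 3.8, 8.4]
max_reach = 9.7 + 3.4 + 11 + 3.8 + 8.4 = 36.3
L_max = max([9.7, 3.4, 11.0, 3.8, 8.4]) = 11
S (sum of others) = 36.3 - 11 = 25.3
min_reach = max(0, 11 - 25.3) = max(0, -14.3) = 0

Answer: 0.0000 36.3000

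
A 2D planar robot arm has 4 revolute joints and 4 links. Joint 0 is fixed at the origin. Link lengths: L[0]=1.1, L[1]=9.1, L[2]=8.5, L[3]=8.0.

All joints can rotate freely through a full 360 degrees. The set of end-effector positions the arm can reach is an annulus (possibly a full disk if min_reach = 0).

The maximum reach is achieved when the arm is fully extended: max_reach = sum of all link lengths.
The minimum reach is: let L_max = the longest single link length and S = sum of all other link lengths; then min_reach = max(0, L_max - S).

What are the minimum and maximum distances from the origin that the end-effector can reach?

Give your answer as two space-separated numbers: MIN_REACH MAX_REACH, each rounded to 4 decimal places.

Answer: 0.0000 26.7000

Derivation:
Link lengths: [1.1, 9.1, 8.5, 8.0]
max_reach = 1.1 + 9.1 + 8.5 + 8 = 26.7
L_max = max([1.1, 9.1, 8.5, 8.0]) = 9.1
S (sum of others) = 26.7 - 9.1 = 17.6
min_reach = max(0, 9.1 - 17.6) = max(0, -8.5) = 0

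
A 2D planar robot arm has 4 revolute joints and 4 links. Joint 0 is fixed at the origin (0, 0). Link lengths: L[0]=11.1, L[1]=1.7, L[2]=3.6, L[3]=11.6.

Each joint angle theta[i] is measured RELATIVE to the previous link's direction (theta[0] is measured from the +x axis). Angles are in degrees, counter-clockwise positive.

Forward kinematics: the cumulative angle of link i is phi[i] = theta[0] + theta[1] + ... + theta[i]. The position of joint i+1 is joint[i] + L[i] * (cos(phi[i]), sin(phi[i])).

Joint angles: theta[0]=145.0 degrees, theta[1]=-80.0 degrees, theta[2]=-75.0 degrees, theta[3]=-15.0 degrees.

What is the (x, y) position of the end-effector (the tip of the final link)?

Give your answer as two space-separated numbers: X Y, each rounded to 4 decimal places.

joint[0] = (0.0000, 0.0000)  (base)
link 0: phi[0] = 145 = 145 deg
  cos(145 deg) = -0.8192, sin(145 deg) = 0.5736
  joint[1] = (0.0000, 0.0000) + 11.1 * (-0.8192, 0.5736) = (0.0000 + -9.0926, 0.0000 + 6.3667) = (-9.0926, 6.3667)
link 1: phi[1] = 145 + -80 = 65 deg
  cos(65 deg) = 0.4226, sin(65 deg) = 0.9063
  joint[2] = (-9.0926, 6.3667) + 1.7 * (0.4226, 0.9063) = (-9.0926 + 0.7185, 6.3667 + 1.5407) = (-8.3741, 7.9074)
link 2: phi[2] = 145 + -80 + -75 = -10 deg
  cos(-10 deg) = 0.9848, sin(-10 deg) = -0.1736
  joint[3] = (-8.3741, 7.9074) + 3.6 * (0.9848, -0.1736) = (-8.3741 + 3.5453, 7.9074 + -0.6251) = (-4.8288, 7.2823)
link 3: phi[3] = 145 + -80 + -75 + -15 = -25 deg
  cos(-25 deg) = 0.9063, sin(-25 deg) = -0.4226
  joint[4] = (-4.8288, 7.2823) + 11.6 * (0.9063, -0.4226) = (-4.8288 + 10.5132, 7.2823 + -4.9024) = (5.6843, 2.3799)
End effector: (5.6843, 2.3799)

Answer: 5.6843 2.3799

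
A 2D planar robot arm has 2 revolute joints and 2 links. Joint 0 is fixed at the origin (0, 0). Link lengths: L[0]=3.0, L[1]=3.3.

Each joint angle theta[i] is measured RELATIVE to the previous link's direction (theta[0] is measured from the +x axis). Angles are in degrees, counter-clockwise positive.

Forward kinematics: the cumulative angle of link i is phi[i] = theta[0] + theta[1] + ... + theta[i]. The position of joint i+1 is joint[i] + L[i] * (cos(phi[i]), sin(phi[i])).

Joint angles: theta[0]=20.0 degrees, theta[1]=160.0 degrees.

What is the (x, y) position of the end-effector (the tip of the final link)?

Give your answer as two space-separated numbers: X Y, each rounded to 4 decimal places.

Answer: -0.4809 1.0261

Derivation:
joint[0] = (0.0000, 0.0000)  (base)
link 0: phi[0] = 20 = 20 deg
  cos(20 deg) = 0.9397, sin(20 deg) = 0.3420
  joint[1] = (0.0000, 0.0000) + 3 * (0.9397, 0.3420) = (0.0000 + 2.8191, 0.0000 + 1.0261) = (2.8191, 1.0261)
link 1: phi[1] = 20 + 160 = 180 deg
  cos(180 deg) = -1.0000, sin(180 deg) = 0.0000
  joint[2] = (2.8191, 1.0261) + 3.3 * (-1.0000, 0.0000) = (2.8191 + -3.3000, 1.0261 + 0.0000) = (-0.4809, 1.0261)
End effector: (-0.4809, 1.0261)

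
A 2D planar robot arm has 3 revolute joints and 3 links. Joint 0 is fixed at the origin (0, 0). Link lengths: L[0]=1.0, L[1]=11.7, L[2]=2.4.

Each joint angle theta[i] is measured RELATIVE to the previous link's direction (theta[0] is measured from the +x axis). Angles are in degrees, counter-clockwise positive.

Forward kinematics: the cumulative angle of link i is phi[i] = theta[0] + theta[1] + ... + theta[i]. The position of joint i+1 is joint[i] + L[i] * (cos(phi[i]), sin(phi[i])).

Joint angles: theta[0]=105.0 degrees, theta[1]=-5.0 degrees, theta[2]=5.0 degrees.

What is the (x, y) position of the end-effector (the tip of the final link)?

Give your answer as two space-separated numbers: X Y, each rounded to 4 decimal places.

Answer: -2.9117 14.8064

Derivation:
joint[0] = (0.0000, 0.0000)  (base)
link 0: phi[0] = 105 = 105 deg
  cos(105 deg) = -0.2588, sin(105 deg) = 0.9659
  joint[1] = (0.0000, 0.0000) + 1 * (-0.2588, 0.9659) = (0.0000 + -0.2588, 0.0000 + 0.9659) = (-0.2588, 0.9659)
link 1: phi[1] = 105 + -5 = 100 deg
  cos(100 deg) = -0.1736, sin(100 deg) = 0.9848
  joint[2] = (-0.2588, 0.9659) + 11.7 * (-0.1736, 0.9848) = (-0.2588 + -2.0317, 0.9659 + 11.5223) = (-2.2905, 12.4882)
link 2: phi[2] = 105 + -5 + 5 = 105 deg
  cos(105 deg) = -0.2588, sin(105 deg) = 0.9659
  joint[3] = (-2.2905, 12.4882) + 2.4 * (-0.2588, 0.9659) = (-2.2905 + -0.6212, 12.4882 + 2.3182) = (-2.9117, 14.8064)
End effector: (-2.9117, 14.8064)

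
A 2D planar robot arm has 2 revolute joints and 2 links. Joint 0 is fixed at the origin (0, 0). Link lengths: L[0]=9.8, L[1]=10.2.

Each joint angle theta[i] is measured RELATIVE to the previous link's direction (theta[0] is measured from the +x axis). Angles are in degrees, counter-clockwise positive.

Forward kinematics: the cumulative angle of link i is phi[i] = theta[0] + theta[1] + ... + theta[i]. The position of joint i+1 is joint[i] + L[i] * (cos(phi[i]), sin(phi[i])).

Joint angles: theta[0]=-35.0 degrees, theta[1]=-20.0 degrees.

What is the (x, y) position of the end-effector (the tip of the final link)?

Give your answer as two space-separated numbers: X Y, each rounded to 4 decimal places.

joint[0] = (0.0000, 0.0000)  (base)
link 0: phi[0] = -35 = -35 deg
  cos(-35 deg) = 0.8192, sin(-35 deg) = -0.5736
  joint[1] = (0.0000, 0.0000) + 9.8 * (0.8192, -0.5736) = (0.0000 + 8.0277, 0.0000 + -5.6210) = (8.0277, -5.6210)
link 1: phi[1] = -35 + -20 = -55 deg
  cos(-55 deg) = 0.5736, sin(-55 deg) = -0.8192
  joint[2] = (8.0277, -5.6210) + 10.2 * (0.5736, -0.8192) = (8.0277 + 5.8505, -5.6210 + -8.3554) = (13.8782, -13.9764)
End effector: (13.8782, -13.9764)

Answer: 13.8782 -13.9764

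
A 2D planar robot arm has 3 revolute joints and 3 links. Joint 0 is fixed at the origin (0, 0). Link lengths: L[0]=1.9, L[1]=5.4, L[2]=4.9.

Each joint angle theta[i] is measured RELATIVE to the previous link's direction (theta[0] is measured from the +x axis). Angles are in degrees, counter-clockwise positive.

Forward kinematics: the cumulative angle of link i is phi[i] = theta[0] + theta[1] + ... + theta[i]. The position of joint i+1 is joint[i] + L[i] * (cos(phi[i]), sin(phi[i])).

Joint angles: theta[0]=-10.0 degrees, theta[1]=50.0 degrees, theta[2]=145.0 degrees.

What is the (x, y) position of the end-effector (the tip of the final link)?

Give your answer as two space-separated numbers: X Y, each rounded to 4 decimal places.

Answer: 1.1264 2.7141

Derivation:
joint[0] = (0.0000, 0.0000)  (base)
link 0: phi[0] = -10 = -10 deg
  cos(-10 deg) = 0.9848, sin(-10 deg) = -0.1736
  joint[1] = (0.0000, 0.0000) + 1.9 * (0.9848, -0.1736) = (0.0000 + 1.8711, 0.0000 + -0.3299) = (1.8711, -0.3299)
link 1: phi[1] = -10 + 50 = 40 deg
  cos(40 deg) = 0.7660, sin(40 deg) = 0.6428
  joint[2] = (1.8711, -0.3299) + 5.4 * (0.7660, 0.6428) = (1.8711 + 4.1366, -0.3299 + 3.4711) = (6.0078, 3.1411)
link 2: phi[2] = -10 + 50 + 145 = 185 deg
  cos(185 deg) = -0.9962, sin(185 deg) = -0.0872
  joint[3] = (6.0078, 3.1411) + 4.9 * (-0.9962, -0.0872) = (6.0078 + -4.8814, 3.1411 + -0.4271) = (1.1264, 2.7141)
End effector: (1.1264, 2.7141)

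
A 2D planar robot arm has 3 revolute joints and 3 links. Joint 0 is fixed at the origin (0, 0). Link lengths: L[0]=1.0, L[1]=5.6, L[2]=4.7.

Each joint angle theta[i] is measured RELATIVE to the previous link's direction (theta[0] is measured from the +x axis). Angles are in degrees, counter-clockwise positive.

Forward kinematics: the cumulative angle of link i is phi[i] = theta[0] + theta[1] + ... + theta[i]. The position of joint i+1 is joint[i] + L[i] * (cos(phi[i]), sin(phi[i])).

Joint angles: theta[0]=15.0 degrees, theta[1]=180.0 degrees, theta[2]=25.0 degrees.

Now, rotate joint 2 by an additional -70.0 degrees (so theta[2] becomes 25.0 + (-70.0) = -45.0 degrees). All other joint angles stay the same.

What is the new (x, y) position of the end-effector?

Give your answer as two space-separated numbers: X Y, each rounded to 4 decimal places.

joint[0] = (0.0000, 0.0000)  (base)
link 0: phi[0] = 15 = 15 deg
  cos(15 deg) = 0.9659, sin(15 deg) = 0.2588
  joint[1] = (0.0000, 0.0000) + 1 * (0.9659, 0.2588) = (0.0000 + 0.9659, 0.0000 + 0.2588) = (0.9659, 0.2588)
link 1: phi[1] = 15 + 180 = 195 deg
  cos(195 deg) = -0.9659, sin(195 deg) = -0.2588
  joint[2] = (0.9659, 0.2588) + 5.6 * (-0.9659, -0.2588) = (0.9659 + -5.4092, 0.2588 + -1.4494) = (-4.4433, -1.1906)
link 2: phi[2] = 15 + 180 + -45 = 150 deg
  cos(150 deg) = -0.8660, sin(150 deg) = 0.5000
  joint[3] = (-4.4433, -1.1906) + 4.7 * (-0.8660, 0.5000) = (-4.4433 + -4.0703, -1.1906 + 2.3500) = (-8.5136, 1.1594)
End effector: (-8.5136, 1.1594)

Answer: -8.5136 1.1594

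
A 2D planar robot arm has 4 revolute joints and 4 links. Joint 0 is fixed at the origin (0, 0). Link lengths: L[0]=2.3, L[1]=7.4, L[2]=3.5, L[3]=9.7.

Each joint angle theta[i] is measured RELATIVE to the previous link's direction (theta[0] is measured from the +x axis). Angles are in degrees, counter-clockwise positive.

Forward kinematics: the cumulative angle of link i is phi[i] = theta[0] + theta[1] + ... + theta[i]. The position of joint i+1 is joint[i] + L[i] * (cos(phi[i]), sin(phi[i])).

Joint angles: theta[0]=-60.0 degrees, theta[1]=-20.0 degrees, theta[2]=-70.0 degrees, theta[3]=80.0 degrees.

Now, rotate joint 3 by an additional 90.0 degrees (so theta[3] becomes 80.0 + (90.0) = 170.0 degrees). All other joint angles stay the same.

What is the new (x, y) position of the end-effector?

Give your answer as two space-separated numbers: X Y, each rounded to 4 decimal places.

joint[0] = (0.0000, 0.0000)  (base)
link 0: phi[0] = -60 = -60 deg
  cos(-60 deg) = 0.5000, sin(-60 deg) = -0.8660
  joint[1] = (0.0000, 0.0000) + 2.3 * (0.5000, -0.8660) = (0.0000 + 1.1500, 0.0000 + -1.9919) = (1.1500, -1.9919)
link 1: phi[1] = -60 + -20 = -80 deg
  cos(-80 deg) = 0.1736, sin(-80 deg) = -0.9848
  joint[2] = (1.1500, -1.9919) + 7.4 * (0.1736, -0.9848) = (1.1500 + 1.2850, -1.9919 + -7.2876) = (2.4350, -9.2794)
link 2: phi[2] = -60 + -20 + -70 = -150 deg
  cos(-150 deg) = -0.8660, sin(-150 deg) = -0.5000
  joint[3] = (2.4350, -9.2794) + 3.5 * (-0.8660, -0.5000) = (2.4350 + -3.0311, -9.2794 + -1.7500) = (-0.5961, -11.0294)
link 3: phi[3] = -60 + -20 + -70 + 170 = 20 deg
  cos(20 deg) = 0.9397, sin(20 deg) = 0.3420
  joint[4] = (-0.5961, -11.0294) + 9.7 * (0.9397, 0.3420) = (-0.5961 + 9.1150, -11.0294 + 3.3176) = (8.5189, -7.7118)
End effector: (8.5189, -7.7118)

Answer: 8.5189 -7.7118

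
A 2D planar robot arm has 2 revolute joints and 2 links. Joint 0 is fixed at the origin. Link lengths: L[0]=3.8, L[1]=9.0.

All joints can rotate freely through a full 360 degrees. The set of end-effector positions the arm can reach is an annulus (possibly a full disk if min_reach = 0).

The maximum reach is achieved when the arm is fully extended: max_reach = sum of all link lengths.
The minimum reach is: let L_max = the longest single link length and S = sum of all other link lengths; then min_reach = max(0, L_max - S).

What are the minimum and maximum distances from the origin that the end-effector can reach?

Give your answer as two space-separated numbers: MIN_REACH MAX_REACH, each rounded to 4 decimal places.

Answer: 5.2000 12.8000

Derivation:
Link lengths: [3.8, 9.0]
max_reach = 3.8 + 9 = 12.8
L_max = max([3.8, 9.0]) = 9
S (sum of others) = 12.8 - 9 = 3.8
min_reach = max(0, 9 - 3.8) = max(0, 5.2) = 5.2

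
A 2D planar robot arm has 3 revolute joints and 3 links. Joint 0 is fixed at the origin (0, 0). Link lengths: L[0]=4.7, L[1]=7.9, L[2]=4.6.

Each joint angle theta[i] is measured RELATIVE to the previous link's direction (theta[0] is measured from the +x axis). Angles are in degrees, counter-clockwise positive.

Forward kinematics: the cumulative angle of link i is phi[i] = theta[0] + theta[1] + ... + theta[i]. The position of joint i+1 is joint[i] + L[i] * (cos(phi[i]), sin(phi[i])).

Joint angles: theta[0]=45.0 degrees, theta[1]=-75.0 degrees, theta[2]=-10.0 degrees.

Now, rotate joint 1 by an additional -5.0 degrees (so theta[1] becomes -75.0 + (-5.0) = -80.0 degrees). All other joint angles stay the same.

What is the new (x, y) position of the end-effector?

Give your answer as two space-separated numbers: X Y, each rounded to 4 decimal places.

Answer: 13.0474 -4.4605

Derivation:
joint[0] = (0.0000, 0.0000)  (base)
link 0: phi[0] = 45 = 45 deg
  cos(45 deg) = 0.7071, sin(45 deg) = 0.7071
  joint[1] = (0.0000, 0.0000) + 4.7 * (0.7071, 0.7071) = (0.0000 + 3.3234, 0.0000 + 3.3234) = (3.3234, 3.3234)
link 1: phi[1] = 45 + -80 = -35 deg
  cos(-35 deg) = 0.8192, sin(-35 deg) = -0.5736
  joint[2] = (3.3234, 3.3234) + 7.9 * (0.8192, -0.5736) = (3.3234 + 6.4713, 3.3234 + -4.5313) = (9.7947, -1.2079)
link 2: phi[2] = 45 + -80 + -10 = -45 deg
  cos(-45 deg) = 0.7071, sin(-45 deg) = -0.7071
  joint[3] = (9.7947, -1.2079) + 4.6 * (0.7071, -0.7071) = (9.7947 + 3.2527, -1.2079 + -3.2527) = (13.0474, -4.4605)
End effector: (13.0474, -4.4605)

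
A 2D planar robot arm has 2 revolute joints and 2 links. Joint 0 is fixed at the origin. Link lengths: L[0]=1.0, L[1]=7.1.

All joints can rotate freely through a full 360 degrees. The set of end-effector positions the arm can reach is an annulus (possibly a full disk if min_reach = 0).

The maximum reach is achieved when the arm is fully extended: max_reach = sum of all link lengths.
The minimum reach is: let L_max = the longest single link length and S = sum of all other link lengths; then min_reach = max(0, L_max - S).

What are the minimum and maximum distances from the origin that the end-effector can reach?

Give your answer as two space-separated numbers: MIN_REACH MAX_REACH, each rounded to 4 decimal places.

Answer: 6.1000 8.1000

Derivation:
Link lengths: [1.0, 7.1]
max_reach = 1 + 7.1 = 8.1
L_max = max([1.0, 7.1]) = 7.1
S (sum of others) = 8.1 - 7.1 = 1
min_reach = max(0, 7.1 - 1) = max(0, 6.1) = 6.1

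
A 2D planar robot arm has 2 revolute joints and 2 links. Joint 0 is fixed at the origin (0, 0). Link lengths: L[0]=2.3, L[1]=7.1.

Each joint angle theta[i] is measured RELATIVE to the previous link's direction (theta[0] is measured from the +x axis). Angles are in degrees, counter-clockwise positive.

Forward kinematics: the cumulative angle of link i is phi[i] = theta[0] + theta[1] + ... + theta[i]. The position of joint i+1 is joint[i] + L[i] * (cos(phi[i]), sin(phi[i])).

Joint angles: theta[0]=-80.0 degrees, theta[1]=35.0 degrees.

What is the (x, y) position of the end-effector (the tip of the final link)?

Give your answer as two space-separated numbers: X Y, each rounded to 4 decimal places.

Answer: 5.4198 -7.2855

Derivation:
joint[0] = (0.0000, 0.0000)  (base)
link 0: phi[0] = -80 = -80 deg
  cos(-80 deg) = 0.1736, sin(-80 deg) = -0.9848
  joint[1] = (0.0000, 0.0000) + 2.3 * (0.1736, -0.9848) = (0.0000 + 0.3994, 0.0000 + -2.2651) = (0.3994, -2.2651)
link 1: phi[1] = -80 + 35 = -45 deg
  cos(-45 deg) = 0.7071, sin(-45 deg) = -0.7071
  joint[2] = (0.3994, -2.2651) + 7.1 * (0.7071, -0.7071) = (0.3994 + 5.0205, -2.2651 + -5.0205) = (5.4198, -7.2855)
End effector: (5.4198, -7.2855)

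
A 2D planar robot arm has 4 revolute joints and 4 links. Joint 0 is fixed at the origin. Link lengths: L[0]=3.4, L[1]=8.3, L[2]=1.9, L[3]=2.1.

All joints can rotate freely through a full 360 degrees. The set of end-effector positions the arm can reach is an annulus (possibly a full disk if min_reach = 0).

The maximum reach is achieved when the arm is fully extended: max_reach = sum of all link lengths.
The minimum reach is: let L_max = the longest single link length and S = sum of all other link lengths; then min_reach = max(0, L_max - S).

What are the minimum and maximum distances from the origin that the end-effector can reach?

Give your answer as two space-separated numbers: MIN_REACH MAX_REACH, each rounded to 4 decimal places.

Link lengths: [3.4, 8.3, 1.9, 2.1]
max_reach = 3.4 + 8.3 + 1.9 + 2.1 = 15.7
L_max = max([3.4, 8.3, 1.9, 2.1]) = 8.3
S (sum of others) = 15.7 - 8.3 = 7.4
min_reach = max(0, 8.3 - 7.4) = max(0, 0.9) = 0.9

Answer: 0.9000 15.7000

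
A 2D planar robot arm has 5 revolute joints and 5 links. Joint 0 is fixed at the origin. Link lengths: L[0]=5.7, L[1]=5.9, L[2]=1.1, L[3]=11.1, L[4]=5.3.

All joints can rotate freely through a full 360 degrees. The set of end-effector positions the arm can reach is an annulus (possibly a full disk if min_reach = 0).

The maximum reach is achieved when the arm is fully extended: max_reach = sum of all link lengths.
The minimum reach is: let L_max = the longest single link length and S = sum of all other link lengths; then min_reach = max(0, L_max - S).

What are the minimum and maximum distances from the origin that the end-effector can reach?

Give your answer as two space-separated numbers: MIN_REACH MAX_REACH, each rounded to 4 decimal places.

Answer: 0.0000 29.1000

Derivation:
Link lengths: [5.7, 5.9, 1.1, 11.1, 5.3]
max_reach = 5.7 + 5.9 + 1.1 + 11.1 + 5.3 = 29.1
L_max = max([5.7, 5.9, 1.1, 11.1, 5.3]) = 11.1
S (sum of others) = 29.1 - 11.1 = 18
min_reach = max(0, 11.1 - 18) = max(0, -6.9) = 0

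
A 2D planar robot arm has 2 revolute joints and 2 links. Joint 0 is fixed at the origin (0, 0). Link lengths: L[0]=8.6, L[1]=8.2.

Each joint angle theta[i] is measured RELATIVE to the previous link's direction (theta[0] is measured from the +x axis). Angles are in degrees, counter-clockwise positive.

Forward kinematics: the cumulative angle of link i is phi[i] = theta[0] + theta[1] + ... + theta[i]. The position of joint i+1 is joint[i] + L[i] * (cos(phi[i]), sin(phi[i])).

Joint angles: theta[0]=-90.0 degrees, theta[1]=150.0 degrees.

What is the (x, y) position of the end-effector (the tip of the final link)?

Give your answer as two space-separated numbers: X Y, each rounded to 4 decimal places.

Answer: 4.1000 -1.4986

Derivation:
joint[0] = (0.0000, 0.0000)  (base)
link 0: phi[0] = -90 = -90 deg
  cos(-90 deg) = 0.0000, sin(-90 deg) = -1.0000
  joint[1] = (0.0000, 0.0000) + 8.6 * (0.0000, -1.0000) = (0.0000 + 0.0000, 0.0000 + -8.6000) = (0.0000, -8.6000)
link 1: phi[1] = -90 + 150 = 60 deg
  cos(60 deg) = 0.5000, sin(60 deg) = 0.8660
  joint[2] = (0.0000, -8.6000) + 8.2 * (0.5000, 0.8660) = (0.0000 + 4.1000, -8.6000 + 7.1014) = (4.1000, -1.4986)
End effector: (4.1000, -1.4986)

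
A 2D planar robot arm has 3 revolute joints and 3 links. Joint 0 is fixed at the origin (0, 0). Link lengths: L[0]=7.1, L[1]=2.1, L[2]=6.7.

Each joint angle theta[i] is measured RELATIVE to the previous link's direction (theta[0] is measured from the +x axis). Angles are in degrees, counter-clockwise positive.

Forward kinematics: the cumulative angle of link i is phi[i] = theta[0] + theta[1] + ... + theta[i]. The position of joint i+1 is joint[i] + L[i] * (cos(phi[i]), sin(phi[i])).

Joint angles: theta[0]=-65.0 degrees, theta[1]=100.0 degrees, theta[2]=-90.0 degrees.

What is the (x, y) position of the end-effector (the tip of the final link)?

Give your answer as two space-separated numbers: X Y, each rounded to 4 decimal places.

joint[0] = (0.0000, 0.0000)  (base)
link 0: phi[0] = -65 = -65 deg
  cos(-65 deg) = 0.4226, sin(-65 deg) = -0.9063
  joint[1] = (0.0000, 0.0000) + 7.1 * (0.4226, -0.9063) = (0.0000 + 3.0006, 0.0000 + -6.4348) = (3.0006, -6.4348)
link 1: phi[1] = -65 + 100 = 35 deg
  cos(35 deg) = 0.8192, sin(35 deg) = 0.5736
  joint[2] = (3.0006, -6.4348) + 2.1 * (0.8192, 0.5736) = (3.0006 + 1.7202, -6.4348 + 1.2045) = (4.7208, -5.2303)
link 2: phi[2] = -65 + 100 + -90 = -55 deg
  cos(-55 deg) = 0.5736, sin(-55 deg) = -0.8192
  joint[3] = (4.7208, -5.2303) + 6.7 * (0.5736, -0.8192) = (4.7208 + 3.8430, -5.2303 + -5.4883) = (8.5638, -10.7186)
End effector: (8.5638, -10.7186)

Answer: 8.5638 -10.7186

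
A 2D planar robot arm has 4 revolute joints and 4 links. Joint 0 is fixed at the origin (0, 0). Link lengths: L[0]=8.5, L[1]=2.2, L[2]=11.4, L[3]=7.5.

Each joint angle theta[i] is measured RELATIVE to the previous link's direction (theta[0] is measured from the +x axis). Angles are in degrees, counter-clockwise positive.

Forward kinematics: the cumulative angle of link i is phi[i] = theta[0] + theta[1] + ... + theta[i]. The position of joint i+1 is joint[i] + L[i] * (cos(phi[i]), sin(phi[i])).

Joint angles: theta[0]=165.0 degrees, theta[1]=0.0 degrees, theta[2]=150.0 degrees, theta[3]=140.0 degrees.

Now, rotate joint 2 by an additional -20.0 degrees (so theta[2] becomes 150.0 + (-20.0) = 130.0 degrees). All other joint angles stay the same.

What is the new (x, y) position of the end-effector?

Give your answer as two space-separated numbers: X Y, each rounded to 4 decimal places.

joint[0] = (0.0000, 0.0000)  (base)
link 0: phi[0] = 165 = 165 deg
  cos(165 deg) = -0.9659, sin(165 deg) = 0.2588
  joint[1] = (0.0000, 0.0000) + 8.5 * (-0.9659, 0.2588) = (0.0000 + -8.2104, 0.0000 + 2.2000) = (-8.2104, 2.2000)
link 1: phi[1] = 165 + 0 = 165 deg
  cos(165 deg) = -0.9659, sin(165 deg) = 0.2588
  joint[2] = (-8.2104, 2.2000) + 2.2 * (-0.9659, 0.2588) = (-8.2104 + -2.1250, 2.2000 + 0.5694) = (-10.3354, 2.7694)
link 2: phi[2] = 165 + 0 + 130 = 295 deg
  cos(295 deg) = 0.4226, sin(295 deg) = -0.9063
  joint[3] = (-10.3354, 2.7694) + 11.4 * (0.4226, -0.9063) = (-10.3354 + 4.8178, 2.7694 + -10.3319) = (-5.5176, -7.5625)
link 3: phi[3] = 165 + 0 + 130 + 140 = 435 deg
  cos(435 deg) = 0.2588, sin(435 deg) = 0.9659
  joint[4] = (-5.5176, -7.5625) + 7.5 * (0.2588, 0.9659) = (-5.5176 + 1.9411, -7.5625 + 7.2444) = (-3.5764, -0.3181)
End effector: (-3.5764, -0.3181)

Answer: -3.5764 -0.3181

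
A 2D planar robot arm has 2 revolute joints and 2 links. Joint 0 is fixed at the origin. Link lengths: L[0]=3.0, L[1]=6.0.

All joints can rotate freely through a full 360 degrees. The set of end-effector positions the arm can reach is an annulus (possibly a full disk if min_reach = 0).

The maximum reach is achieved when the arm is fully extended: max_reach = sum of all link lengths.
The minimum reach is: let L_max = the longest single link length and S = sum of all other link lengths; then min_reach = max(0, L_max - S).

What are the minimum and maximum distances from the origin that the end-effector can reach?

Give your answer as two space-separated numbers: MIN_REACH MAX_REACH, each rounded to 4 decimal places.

Link lengths: [3.0, 6.0]
max_reach = 3 + 6 = 9
L_max = max([3.0, 6.0]) = 6
S (sum of others) = 9 - 6 = 3
min_reach = max(0, 6 - 3) = max(0, 3) = 3

Answer: 3.0000 9.0000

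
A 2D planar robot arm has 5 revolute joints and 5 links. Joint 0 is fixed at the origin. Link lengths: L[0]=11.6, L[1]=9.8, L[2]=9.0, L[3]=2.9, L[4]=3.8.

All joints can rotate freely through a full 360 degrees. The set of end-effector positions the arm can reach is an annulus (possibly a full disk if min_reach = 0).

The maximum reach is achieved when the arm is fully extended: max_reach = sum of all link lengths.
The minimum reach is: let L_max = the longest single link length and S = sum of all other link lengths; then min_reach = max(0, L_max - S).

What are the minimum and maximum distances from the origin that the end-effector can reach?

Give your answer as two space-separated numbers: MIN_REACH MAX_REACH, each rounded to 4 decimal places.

Answer: 0.0000 37.1000

Derivation:
Link lengths: [11.6, 9.8, 9.0, 2.9, 3.8]
max_reach = 11.6 + 9.8 + 9 + 2.9 + 3.8 = 37.1
L_max = max([11.6, 9.8, 9.0, 2.9, 3.8]) = 11.6
S (sum of others) = 37.1 - 11.6 = 25.5
min_reach = max(0, 11.6 - 25.5) = max(0, -13.9) = 0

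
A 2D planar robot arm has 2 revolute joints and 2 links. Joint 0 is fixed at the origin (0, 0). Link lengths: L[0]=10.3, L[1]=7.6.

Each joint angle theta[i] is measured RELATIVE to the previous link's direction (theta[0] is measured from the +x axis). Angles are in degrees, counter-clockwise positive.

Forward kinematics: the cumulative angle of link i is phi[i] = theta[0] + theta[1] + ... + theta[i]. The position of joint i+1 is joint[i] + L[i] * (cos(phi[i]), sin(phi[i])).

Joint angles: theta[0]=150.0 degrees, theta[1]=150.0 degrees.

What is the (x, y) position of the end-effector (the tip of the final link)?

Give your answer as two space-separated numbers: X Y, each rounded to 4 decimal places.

joint[0] = (0.0000, 0.0000)  (base)
link 0: phi[0] = 150 = 150 deg
  cos(150 deg) = -0.8660, sin(150 deg) = 0.5000
  joint[1] = (0.0000, 0.0000) + 10.3 * (-0.8660, 0.5000) = (0.0000 + -8.9201, 0.0000 + 5.1500) = (-8.9201, 5.1500)
link 1: phi[1] = 150 + 150 = 300 deg
  cos(300 deg) = 0.5000, sin(300 deg) = -0.8660
  joint[2] = (-8.9201, 5.1500) + 7.6 * (0.5000, -0.8660) = (-8.9201 + 3.8000, 5.1500 + -6.5818) = (-5.1201, -1.4318)
End effector: (-5.1201, -1.4318)

Answer: -5.1201 -1.4318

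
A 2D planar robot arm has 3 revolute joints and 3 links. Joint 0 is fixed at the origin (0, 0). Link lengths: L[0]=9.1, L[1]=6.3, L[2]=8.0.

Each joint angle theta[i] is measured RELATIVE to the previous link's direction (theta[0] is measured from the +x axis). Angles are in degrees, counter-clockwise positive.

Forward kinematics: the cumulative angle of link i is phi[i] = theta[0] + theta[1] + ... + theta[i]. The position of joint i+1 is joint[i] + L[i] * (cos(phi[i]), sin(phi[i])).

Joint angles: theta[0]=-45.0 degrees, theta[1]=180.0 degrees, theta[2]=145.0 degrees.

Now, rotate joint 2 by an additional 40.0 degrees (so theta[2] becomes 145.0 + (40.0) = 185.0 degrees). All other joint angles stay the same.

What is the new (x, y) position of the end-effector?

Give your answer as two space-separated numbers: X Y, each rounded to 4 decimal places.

Answer: 8.1083 -7.1222

Derivation:
joint[0] = (0.0000, 0.0000)  (base)
link 0: phi[0] = -45 = -45 deg
  cos(-45 deg) = 0.7071, sin(-45 deg) = -0.7071
  joint[1] = (0.0000, 0.0000) + 9.1 * (0.7071, -0.7071) = (0.0000 + 6.4347, 0.0000 + -6.4347) = (6.4347, -6.4347)
link 1: phi[1] = -45 + 180 = 135 deg
  cos(135 deg) = -0.7071, sin(135 deg) = 0.7071
  joint[2] = (6.4347, -6.4347) + 6.3 * (-0.7071, 0.7071) = (6.4347 + -4.4548, -6.4347 + 4.4548) = (1.9799, -1.9799)
link 2: phi[2] = -45 + 180 + 185 = 320 deg
  cos(320 deg) = 0.7660, sin(320 deg) = -0.6428
  joint[3] = (1.9799, -1.9799) + 8 * (0.7660, -0.6428) = (1.9799 + 6.1284, -1.9799 + -5.1423) = (8.1083, -7.1222)
End effector: (8.1083, -7.1222)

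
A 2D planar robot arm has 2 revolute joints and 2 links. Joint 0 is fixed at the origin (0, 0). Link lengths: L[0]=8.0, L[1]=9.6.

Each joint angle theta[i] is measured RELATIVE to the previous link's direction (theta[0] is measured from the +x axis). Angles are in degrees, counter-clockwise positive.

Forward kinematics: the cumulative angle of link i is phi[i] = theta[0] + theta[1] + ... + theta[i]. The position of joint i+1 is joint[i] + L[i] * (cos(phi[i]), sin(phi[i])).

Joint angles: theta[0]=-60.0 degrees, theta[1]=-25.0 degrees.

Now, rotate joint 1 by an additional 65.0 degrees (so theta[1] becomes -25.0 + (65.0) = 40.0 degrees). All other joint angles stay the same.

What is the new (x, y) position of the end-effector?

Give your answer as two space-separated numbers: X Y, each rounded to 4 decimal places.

joint[0] = (0.0000, 0.0000)  (base)
link 0: phi[0] = -60 = -60 deg
  cos(-60 deg) = 0.5000, sin(-60 deg) = -0.8660
  joint[1] = (0.0000, 0.0000) + 8 * (0.5000, -0.8660) = (0.0000 + 4.0000, 0.0000 + -6.9282) = (4.0000, -6.9282)
link 1: phi[1] = -60 + 40 = -20 deg
  cos(-20 deg) = 0.9397, sin(-20 deg) = -0.3420
  joint[2] = (4.0000, -6.9282) + 9.6 * (0.9397, -0.3420) = (4.0000 + 9.0210, -6.9282 + -3.2834) = (13.0210, -10.2116)
End effector: (13.0210, -10.2116)

Answer: 13.0210 -10.2116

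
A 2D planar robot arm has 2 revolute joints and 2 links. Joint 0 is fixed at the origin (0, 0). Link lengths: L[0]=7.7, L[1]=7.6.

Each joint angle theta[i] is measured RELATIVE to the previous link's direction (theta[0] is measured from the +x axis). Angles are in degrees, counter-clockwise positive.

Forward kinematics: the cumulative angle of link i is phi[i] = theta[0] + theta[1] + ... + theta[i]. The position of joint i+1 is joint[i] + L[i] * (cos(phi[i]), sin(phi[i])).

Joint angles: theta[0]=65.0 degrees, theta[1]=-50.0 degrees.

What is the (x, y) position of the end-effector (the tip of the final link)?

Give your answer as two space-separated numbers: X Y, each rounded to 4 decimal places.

joint[0] = (0.0000, 0.0000)  (base)
link 0: phi[0] = 65 = 65 deg
  cos(65 deg) = 0.4226, sin(65 deg) = 0.9063
  joint[1] = (0.0000, 0.0000) + 7.7 * (0.4226, 0.9063) = (0.0000 + 3.2542, 0.0000 + 6.9786) = (3.2542, 6.9786)
link 1: phi[1] = 65 + -50 = 15 deg
  cos(15 deg) = 0.9659, sin(15 deg) = 0.2588
  joint[2] = (3.2542, 6.9786) + 7.6 * (0.9659, 0.2588) = (3.2542 + 7.3410, 6.9786 + 1.9670) = (10.5952, 8.9456)
End effector: (10.5952, 8.9456)

Answer: 10.5952 8.9456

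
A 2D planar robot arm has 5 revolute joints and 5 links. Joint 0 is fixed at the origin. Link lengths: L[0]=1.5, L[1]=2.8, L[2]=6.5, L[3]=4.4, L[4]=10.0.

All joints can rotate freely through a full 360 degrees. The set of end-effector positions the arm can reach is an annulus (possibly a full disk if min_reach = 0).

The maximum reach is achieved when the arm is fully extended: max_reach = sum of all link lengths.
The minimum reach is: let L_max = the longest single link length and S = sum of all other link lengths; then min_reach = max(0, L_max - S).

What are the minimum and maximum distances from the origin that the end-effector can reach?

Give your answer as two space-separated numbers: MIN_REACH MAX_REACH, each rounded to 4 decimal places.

Answer: 0.0000 25.2000

Derivation:
Link lengths: [1.5, 2.8, 6.5, 4.4, 10.0]
max_reach = 1.5 + 2.8 + 6.5 + 4.4 + 10 = 25.2
L_max = max([1.5, 2.8, 6.5, 4.4, 10.0]) = 10
S (sum of others) = 25.2 - 10 = 15.2
min_reach = max(0, 10 - 15.2) = max(0, -5.2) = 0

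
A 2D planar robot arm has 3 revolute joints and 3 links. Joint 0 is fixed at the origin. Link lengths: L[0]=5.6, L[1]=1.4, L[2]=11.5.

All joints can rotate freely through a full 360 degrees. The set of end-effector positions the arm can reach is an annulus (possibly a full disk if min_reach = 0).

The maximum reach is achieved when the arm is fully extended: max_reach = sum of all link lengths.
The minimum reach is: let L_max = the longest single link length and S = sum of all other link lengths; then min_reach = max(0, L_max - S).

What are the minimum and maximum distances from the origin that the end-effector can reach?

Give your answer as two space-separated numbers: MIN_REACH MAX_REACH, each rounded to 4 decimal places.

Answer: 4.5000 18.5000

Derivation:
Link lengths: [5.6, 1.4, 11.5]
max_reach = 5.6 + 1.4 + 11.5 = 18.5
L_max = max([5.6, 1.4, 11.5]) = 11.5
S (sum of others) = 18.5 - 11.5 = 7
min_reach = max(0, 11.5 - 7) = max(0, 4.5) = 4.5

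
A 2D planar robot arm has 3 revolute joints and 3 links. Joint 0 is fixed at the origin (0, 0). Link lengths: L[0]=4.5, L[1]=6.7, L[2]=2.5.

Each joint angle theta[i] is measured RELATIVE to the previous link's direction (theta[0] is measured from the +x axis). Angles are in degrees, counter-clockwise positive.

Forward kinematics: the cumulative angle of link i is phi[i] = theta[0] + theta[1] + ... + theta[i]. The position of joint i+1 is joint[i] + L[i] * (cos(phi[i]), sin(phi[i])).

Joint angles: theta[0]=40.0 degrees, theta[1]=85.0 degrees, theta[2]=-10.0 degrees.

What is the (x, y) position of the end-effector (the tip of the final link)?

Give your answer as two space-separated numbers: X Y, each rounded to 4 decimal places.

joint[0] = (0.0000, 0.0000)  (base)
link 0: phi[0] = 40 = 40 deg
  cos(40 deg) = 0.7660, sin(40 deg) = 0.6428
  joint[1] = (0.0000, 0.0000) + 4.5 * (0.7660, 0.6428) = (0.0000 + 3.4472, 0.0000 + 2.8925) = (3.4472, 2.8925)
link 1: phi[1] = 40 + 85 = 125 deg
  cos(125 deg) = -0.5736, sin(125 deg) = 0.8192
  joint[2] = (3.4472, 2.8925) + 6.7 * (-0.5736, 0.8192) = (3.4472 + -3.8430, 2.8925 + 5.4883) = (-0.3958, 8.3809)
link 2: phi[2] = 40 + 85 + -10 = 115 deg
  cos(115 deg) = -0.4226, sin(115 deg) = 0.9063
  joint[3] = (-0.3958, 8.3809) + 2.5 * (-0.4226, 0.9063) = (-0.3958 + -1.0565, 8.3809 + 2.2658) = (-1.4523, 10.6466)
End effector: (-1.4523, 10.6466)

Answer: -1.4523 10.6466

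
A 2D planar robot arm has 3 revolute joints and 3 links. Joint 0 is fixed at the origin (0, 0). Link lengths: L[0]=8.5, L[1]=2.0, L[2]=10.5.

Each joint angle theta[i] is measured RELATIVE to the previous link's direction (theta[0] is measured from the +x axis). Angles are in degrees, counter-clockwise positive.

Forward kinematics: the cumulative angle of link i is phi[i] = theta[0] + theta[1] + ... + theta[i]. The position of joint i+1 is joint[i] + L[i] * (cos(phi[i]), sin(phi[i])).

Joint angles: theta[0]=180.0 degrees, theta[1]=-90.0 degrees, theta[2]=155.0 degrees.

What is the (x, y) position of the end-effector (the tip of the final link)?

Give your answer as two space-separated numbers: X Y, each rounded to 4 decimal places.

joint[0] = (0.0000, 0.0000)  (base)
link 0: phi[0] = 180 = 180 deg
  cos(180 deg) = -1.0000, sin(180 deg) = 0.0000
  joint[1] = (0.0000, 0.0000) + 8.5 * (-1.0000, 0.0000) = (0.0000 + -8.5000, 0.0000 + 0.0000) = (-8.5000, 0.0000)
link 1: phi[1] = 180 + -90 = 90 deg
  cos(90 deg) = 0.0000, sin(90 deg) = 1.0000
  joint[2] = (-8.5000, 0.0000) + 2 * (0.0000, 1.0000) = (-8.5000 + 0.0000, 0.0000 + 2.0000) = (-8.5000, 2.0000)
link 2: phi[2] = 180 + -90 + 155 = 245 deg
  cos(245 deg) = -0.4226, sin(245 deg) = -0.9063
  joint[3] = (-8.5000, 2.0000) + 10.5 * (-0.4226, -0.9063) = (-8.5000 + -4.4375, 2.0000 + -9.5162) = (-12.9375, -7.5162)
End effector: (-12.9375, -7.5162)

Answer: -12.9375 -7.5162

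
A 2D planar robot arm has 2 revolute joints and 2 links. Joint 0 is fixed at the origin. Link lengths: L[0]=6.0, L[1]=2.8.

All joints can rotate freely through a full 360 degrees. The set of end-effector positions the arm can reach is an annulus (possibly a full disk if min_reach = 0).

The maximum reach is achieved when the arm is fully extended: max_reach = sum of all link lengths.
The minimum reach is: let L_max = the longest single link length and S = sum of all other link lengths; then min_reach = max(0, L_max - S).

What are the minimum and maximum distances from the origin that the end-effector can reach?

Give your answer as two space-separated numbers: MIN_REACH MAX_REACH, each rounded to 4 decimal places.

Link lengths: [6.0, 2.8]
max_reach = 6 + 2.8 = 8.8
L_max = max([6.0, 2.8]) = 6
S (sum of others) = 8.8 - 6 = 2.8
min_reach = max(0, 6 - 2.8) = max(0, 3.2) = 3.2

Answer: 3.2000 8.8000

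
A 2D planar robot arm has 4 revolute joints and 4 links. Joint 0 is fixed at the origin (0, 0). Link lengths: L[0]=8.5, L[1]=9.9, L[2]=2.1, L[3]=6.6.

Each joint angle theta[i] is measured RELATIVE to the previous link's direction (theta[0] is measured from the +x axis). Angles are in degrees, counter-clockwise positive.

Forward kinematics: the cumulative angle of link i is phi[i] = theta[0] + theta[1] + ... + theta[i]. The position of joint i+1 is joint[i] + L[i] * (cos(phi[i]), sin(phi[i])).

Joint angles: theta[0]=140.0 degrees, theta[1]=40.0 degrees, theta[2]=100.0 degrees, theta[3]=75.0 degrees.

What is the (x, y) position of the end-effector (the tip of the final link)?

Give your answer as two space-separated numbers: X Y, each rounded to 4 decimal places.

joint[0] = (0.0000, 0.0000)  (base)
link 0: phi[0] = 140 = 140 deg
  cos(140 deg) = -0.7660, sin(140 deg) = 0.6428
  joint[1] = (0.0000, 0.0000) + 8.5 * (-0.7660, 0.6428) = (0.0000 + -6.5114, 0.0000 + 5.4637) = (-6.5114, 5.4637)
link 1: phi[1] = 140 + 40 = 180 deg
  cos(180 deg) = -1.0000, sin(180 deg) = 0.0000
  joint[2] = (-6.5114, 5.4637) + 9.9 * (-1.0000, 0.0000) = (-6.5114 + -9.9000, 5.4637 + 0.0000) = (-16.4114, 5.4637)
link 2: phi[2] = 140 + 40 + 100 = 280 deg
  cos(280 deg) = 0.1736, sin(280 deg) = -0.9848
  joint[3] = (-16.4114, 5.4637) + 2.1 * (0.1736, -0.9848) = (-16.4114 + 0.3647, 5.4637 + -2.0681) = (-16.0467, 3.3956)
link 3: phi[3] = 140 + 40 + 100 + 75 = 355 deg
  cos(355 deg) = 0.9962, sin(355 deg) = -0.0872
  joint[4] = (-16.0467, 3.3956) + 6.6 * (0.9962, -0.0872) = (-16.0467 + 6.5749, 3.3956 + -0.5752) = (-9.4718, 2.8204)
End effector: (-9.4718, 2.8204)

Answer: -9.4718 2.8204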